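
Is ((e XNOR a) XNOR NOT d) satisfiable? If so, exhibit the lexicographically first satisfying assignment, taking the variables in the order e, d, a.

e=0, d=0, a=0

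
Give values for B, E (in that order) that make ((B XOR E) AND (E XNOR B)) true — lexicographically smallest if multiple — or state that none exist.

UNSATISFIABLE - no assignment makes this expression true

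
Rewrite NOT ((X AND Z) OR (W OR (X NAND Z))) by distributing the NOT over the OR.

NOT (X AND Z) AND NOT (W OR (X NAND Z))
De Morgan's: NOT(OR of terms) = AND of negations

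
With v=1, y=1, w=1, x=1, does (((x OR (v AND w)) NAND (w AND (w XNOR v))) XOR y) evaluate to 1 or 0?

Substituting: (((1 OR (1 AND 1)) NAND (1 AND (1 XNOR 1))) XOR 1)
= 1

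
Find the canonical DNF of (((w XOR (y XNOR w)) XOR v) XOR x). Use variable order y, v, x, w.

(NOT y AND NOT v AND NOT x AND NOT w) OR (NOT y AND NOT v AND NOT x AND w) OR (NOT y AND v AND x AND NOT w) OR (NOT y AND v AND x AND w) OR (y AND NOT v AND x AND NOT w) OR (y AND NOT v AND x AND w) OR (y AND v AND NOT x AND NOT w) OR (y AND v AND NOT x AND w)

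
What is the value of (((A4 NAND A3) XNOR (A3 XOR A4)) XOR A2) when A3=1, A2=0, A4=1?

Substituting: (((1 NAND 1) XNOR (1 XOR 1)) XOR 0)
= 1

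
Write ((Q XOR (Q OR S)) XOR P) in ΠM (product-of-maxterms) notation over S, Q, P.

ΠM(0, 2, 5, 6) = (S OR Q OR P) AND (S OR NOT Q OR P) AND (NOT S OR Q OR NOT P) AND (NOT S OR NOT Q OR P)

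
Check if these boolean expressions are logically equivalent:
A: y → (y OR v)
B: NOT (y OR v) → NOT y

Yes, Contrapositive is always equivalent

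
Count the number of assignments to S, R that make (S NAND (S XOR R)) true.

Satisfying assignments: (0,0), (0,1), (1,1)
Count: 3 out of 4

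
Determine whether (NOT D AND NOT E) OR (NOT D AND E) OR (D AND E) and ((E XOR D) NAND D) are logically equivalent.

Yes, they are equivalent — the two output columns agree on all 4 assignments:
D | E | Expression 1 | Expression 2
-----------------------------------
0 | 0 | 1 | 1
0 | 1 | 1 | 1
1 | 0 | 0 | 0
1 | 1 | 1 | 1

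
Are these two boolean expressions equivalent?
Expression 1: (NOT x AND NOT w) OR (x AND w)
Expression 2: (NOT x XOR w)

Yes, they are equivalent — the two output columns agree on all 4 assignments:
x | w | Expression 1 | Expression 2
-----------------------------------
0 | 0 | 1 | 1
0 | 1 | 0 | 0
1 | 0 | 0 | 0
1 | 1 | 1 | 1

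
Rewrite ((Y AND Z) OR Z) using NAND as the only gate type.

((((Y NAND Z) NAND (Y NAND Z)) NAND ((Y NAND Z) NAND (Y NAND Z))) NAND (Z NAND Z))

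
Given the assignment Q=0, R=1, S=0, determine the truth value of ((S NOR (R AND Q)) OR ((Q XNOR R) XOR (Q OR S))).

Substituting: ((0 NOR (1 AND 0)) OR ((0 XNOR 1) XOR (0 OR 0)))
= 1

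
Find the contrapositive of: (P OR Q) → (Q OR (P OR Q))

Contrapositive: NOT (Q OR (P OR Q)) → NOT (P OR Q)
Note: A statement and its contrapositive are logically equivalent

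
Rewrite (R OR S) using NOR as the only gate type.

((R NOR S) NOR (R NOR S))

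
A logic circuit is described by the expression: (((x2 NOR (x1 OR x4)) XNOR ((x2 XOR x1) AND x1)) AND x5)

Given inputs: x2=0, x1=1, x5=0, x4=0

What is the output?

Substituting: (((0 NOR (1 OR 0)) XNOR ((0 XOR 1) AND 1)) AND 0)
= 0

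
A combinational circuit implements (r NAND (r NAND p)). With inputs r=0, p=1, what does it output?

Substituting: (0 NAND (0 NAND 1))
= 1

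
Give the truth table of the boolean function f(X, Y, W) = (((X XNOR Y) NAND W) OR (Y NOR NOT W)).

X | Y | W | Output
------------------
0 | 0 | 0 | 1
0 | 0 | 1 | 1
0 | 1 | 0 | 1
0 | 1 | 1 | 1
1 | 0 | 0 | 1
1 | 0 | 1 | 1
1 | 1 | 0 | 1
1 | 1 | 1 | 0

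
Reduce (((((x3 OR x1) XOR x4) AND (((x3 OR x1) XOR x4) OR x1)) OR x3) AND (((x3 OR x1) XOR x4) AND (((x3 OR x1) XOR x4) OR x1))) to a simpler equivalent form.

By absorption (E AND (E OR v) = E) then absorption (E AND (E OR v) = E):
= ((x3 OR x1) XOR x4)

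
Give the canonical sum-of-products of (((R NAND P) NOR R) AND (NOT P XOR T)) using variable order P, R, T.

Σm() = FALSE (no minterms)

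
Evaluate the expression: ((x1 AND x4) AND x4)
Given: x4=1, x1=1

Substituting: ((1 AND 1) AND 1)
= 1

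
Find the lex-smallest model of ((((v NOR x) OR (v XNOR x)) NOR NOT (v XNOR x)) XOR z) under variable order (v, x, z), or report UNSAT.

v=0, x=0, z=1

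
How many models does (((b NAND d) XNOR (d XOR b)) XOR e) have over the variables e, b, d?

Satisfying assignments: (0,0,1), (0,1,0), (0,1,1), (1,0,0)
Count: 4 out of 8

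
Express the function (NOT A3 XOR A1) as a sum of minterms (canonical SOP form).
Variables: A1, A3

Σm(0, 3) = (NOT A1 AND NOT A3) OR (A1 AND A3)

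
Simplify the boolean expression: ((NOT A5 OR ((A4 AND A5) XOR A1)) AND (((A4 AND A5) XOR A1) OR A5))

By distribution ((E OR v) AND (E OR NOT v) = E):
= ((A4 AND A5) XOR A1)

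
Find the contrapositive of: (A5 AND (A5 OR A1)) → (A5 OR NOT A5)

Contrapositive: NOT (A5 OR NOT A5) → NOT (A5 AND (A5 OR A1))
Note: A statement and its contrapositive are logically equivalent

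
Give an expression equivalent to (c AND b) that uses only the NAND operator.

((c NAND b) NAND (c NAND b))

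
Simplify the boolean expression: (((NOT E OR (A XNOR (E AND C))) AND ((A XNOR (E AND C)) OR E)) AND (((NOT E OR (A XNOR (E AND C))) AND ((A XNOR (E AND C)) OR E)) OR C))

By absorption (E AND (E OR v) = E) then distribution ((E OR v) AND (E OR NOT v) = E):
= (A XNOR (E AND C))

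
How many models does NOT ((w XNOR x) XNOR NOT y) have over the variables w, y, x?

Satisfying assignments: (0,0,1), (0,1,0), (1,0,0), (1,1,1)
Count: 4 out of 8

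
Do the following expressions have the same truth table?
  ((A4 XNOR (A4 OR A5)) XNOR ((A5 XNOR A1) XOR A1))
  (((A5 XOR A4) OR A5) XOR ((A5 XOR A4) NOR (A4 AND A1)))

No. Counterexample: with A4=1, A1=1, A5=1, Expression 1 = 0 but Expression 2 = 1.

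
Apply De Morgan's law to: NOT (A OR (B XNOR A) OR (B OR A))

NOT A AND NOT (B XNOR A) AND NOT (B OR A)
De Morgan's: NOT(OR of terms) = AND of negations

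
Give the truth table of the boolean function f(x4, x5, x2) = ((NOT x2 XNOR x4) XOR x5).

x4 | x5 | x2 | Output
---------------------
0 | 0 | 0 | 0
0 | 0 | 1 | 1
0 | 1 | 0 | 1
0 | 1 | 1 | 0
1 | 0 | 0 | 1
1 | 0 | 1 | 0
1 | 1 | 0 | 0
1 | 1 | 1 | 1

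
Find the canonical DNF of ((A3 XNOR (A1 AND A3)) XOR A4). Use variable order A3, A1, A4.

(NOT A3 AND NOT A1 AND NOT A4) OR (NOT A3 AND A1 AND NOT A4) OR (A3 AND NOT A1 AND A4) OR (A3 AND A1 AND NOT A4)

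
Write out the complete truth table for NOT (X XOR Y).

Y | X | Output
--------------
0 | 0 | 1
0 | 1 | 0
1 | 0 | 0
1 | 1 | 1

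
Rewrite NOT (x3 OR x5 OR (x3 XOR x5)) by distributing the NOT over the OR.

NOT x3 AND NOT x5 AND NOT (x3 XOR x5)
De Morgan's: NOT(OR of terms) = AND of negations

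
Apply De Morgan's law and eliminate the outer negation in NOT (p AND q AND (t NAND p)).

NOT p OR NOT q OR NOT (t NAND p)
De Morgan's: NOT(AND of terms) = OR of negations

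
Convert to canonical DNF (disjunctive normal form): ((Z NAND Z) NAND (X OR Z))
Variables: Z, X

(NOT Z AND NOT X) OR (Z AND NOT X) OR (Z AND X)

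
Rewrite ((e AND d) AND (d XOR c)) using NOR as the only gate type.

((((e NOR e) NOR (d NOR d)) NOR ((e NOR e) NOR (d NOR d))) NOR (((((d NOR c) NOR (d NOR c)) NOR ((d NOR c) NOR (d NOR c))) NOR ((((d NOR d) NOR (c NOR c)) NOR ((d NOR d) NOR (c NOR c))) NOR (((d NOR d) NOR (c NOR c)) NOR ((d NOR d) NOR (c NOR c))))) NOR ((((d NOR c) NOR (d NOR c)) NOR ((d NOR c) NOR (d NOR c))) NOR ((((d NOR d) NOR (c NOR c)) NOR ((d NOR d) NOR (c NOR c))) NOR (((d NOR d) NOR (c NOR c)) NOR ((d NOR d) NOR (c NOR c)))))))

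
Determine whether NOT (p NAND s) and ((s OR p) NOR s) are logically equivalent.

No. Counterexample: with s=0, p=0, Expression 1 = 0 but Expression 2 = 1.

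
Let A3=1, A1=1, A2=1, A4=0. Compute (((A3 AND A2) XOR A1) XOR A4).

Substituting: (((1 AND 1) XOR 1) XOR 0)
= 0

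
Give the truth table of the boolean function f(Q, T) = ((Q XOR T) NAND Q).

Q | T | Output
--------------
0 | 0 | 1
0 | 1 | 1
1 | 0 | 0
1 | 1 | 1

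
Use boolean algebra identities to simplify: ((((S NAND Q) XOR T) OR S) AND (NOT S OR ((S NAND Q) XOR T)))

By distribution ((E OR v) AND (E OR NOT v) = E):
= ((S NAND Q) XOR T)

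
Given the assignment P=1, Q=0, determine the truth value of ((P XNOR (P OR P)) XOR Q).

Substituting: ((1 XNOR (1 OR 1)) XOR 0)
= 1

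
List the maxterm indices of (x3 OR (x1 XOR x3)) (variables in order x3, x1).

ΠM(0) = (x3 OR x1)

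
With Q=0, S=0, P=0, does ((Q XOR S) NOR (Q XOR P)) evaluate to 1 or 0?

Substituting: ((0 XOR 0) NOR (0 XOR 0))
= 1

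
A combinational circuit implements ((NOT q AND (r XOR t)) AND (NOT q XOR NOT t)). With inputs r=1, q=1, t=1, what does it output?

Substituting: ((NOT 1 AND (1 XOR 1)) AND (NOT 1 XOR NOT 1))
= 0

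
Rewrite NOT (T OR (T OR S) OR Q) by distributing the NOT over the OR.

NOT T AND NOT (T OR S) AND NOT Q
De Morgan's: NOT(OR of terms) = AND of negations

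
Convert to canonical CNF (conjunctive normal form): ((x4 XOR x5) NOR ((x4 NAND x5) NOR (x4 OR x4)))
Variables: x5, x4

(x5 OR NOT x4) AND (NOT x5 OR x4)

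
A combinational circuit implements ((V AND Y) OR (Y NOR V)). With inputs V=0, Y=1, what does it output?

Substituting: ((0 AND 1) OR (1 NOR 0))
= 0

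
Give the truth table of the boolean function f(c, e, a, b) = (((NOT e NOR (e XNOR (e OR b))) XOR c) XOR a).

c | e | a | b | Output
----------------------
0 | 0 | 0 | 0 | 0
0 | 0 | 0 | 1 | 0
0 | 0 | 1 | 0 | 1
0 | 0 | 1 | 1 | 1
0 | 1 | 0 | 0 | 0
0 | 1 | 0 | 1 | 0
0 | 1 | 1 | 0 | 1
0 | 1 | 1 | 1 | 1
1 | 0 | 0 | 0 | 1
1 | 0 | 0 | 1 | 1
1 | 0 | 1 | 0 | 0
1 | 0 | 1 | 1 | 0
1 | 1 | 0 | 0 | 1
1 | 1 | 0 | 1 | 1
1 | 1 | 1 | 0 | 0
1 | 1 | 1 | 1 | 0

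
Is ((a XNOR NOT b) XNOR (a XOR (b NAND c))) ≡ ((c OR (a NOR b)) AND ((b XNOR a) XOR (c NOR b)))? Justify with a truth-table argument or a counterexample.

No. Counterexample: with a=0, c=0, b=1, Expression 1 = 1 but Expression 2 = 0.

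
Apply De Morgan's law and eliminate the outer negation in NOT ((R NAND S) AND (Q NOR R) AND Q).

NOT (R NAND S) OR NOT (Q NOR R) OR NOT Q
De Morgan's: NOT(AND of terms) = OR of negations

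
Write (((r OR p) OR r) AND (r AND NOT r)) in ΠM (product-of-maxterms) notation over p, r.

ΠM(0, 1, 2, 3) = (p OR r) AND (p OR NOT r) AND (NOT p OR r) AND (NOT p OR NOT r)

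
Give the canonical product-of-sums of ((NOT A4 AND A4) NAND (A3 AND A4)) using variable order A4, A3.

ΠM() = TRUE (no maxterms)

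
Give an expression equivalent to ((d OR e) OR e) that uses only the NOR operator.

((((d NOR e) NOR (d NOR e)) NOR e) NOR (((d NOR e) NOR (d NOR e)) NOR e))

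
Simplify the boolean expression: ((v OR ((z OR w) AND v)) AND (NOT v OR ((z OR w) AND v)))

By distribution ((E OR v) AND (E OR NOT v) = E):
= ((z OR w) AND v)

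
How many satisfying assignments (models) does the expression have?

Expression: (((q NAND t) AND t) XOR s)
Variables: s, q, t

Satisfying assignments: (0,0,1), (1,0,0), (1,1,0), (1,1,1)
Count: 4 out of 8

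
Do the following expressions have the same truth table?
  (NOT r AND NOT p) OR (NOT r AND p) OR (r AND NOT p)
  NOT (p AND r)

Yes, they are equivalent — the two output columns agree on all 4 assignments:
r | p | Expression 1 | Expression 2
-----------------------------------
0 | 0 | 1 | 1
0 | 1 | 1 | 1
1 | 0 | 1 | 1
1 | 1 | 0 | 0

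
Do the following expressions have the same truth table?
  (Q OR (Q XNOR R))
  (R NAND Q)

No. Counterexample: with R=1, Q=0, Expression 1 = 0 but Expression 2 = 1.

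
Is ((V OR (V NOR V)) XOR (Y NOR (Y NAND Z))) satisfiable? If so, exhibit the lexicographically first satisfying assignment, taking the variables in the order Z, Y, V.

Z=0, Y=0, V=0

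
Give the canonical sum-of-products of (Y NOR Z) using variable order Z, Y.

Σm(0) = (NOT Z AND NOT Y)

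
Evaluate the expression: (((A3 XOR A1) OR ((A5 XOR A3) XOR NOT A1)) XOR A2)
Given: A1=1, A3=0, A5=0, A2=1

Substituting: (((0 XOR 1) OR ((0 XOR 0) XOR NOT 1)) XOR 1)
= 0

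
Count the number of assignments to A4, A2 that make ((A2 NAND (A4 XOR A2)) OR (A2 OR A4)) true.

Satisfying assignments: (0,0), (0,1), (1,0), (1,1)
Count: 4 out of 4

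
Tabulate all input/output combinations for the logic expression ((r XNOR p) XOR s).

p | r | s | Output
------------------
0 | 0 | 0 | 1
0 | 0 | 1 | 0
0 | 1 | 0 | 0
0 | 1 | 1 | 1
1 | 0 | 0 | 0
1 | 0 | 1 | 1
1 | 1 | 0 | 1
1 | 1 | 1 | 0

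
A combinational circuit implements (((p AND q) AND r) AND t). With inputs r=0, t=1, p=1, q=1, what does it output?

Substituting: (((1 AND 1) AND 0) AND 1)
= 0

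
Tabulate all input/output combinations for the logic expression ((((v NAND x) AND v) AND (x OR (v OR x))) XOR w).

v | x | w | Output
------------------
0 | 0 | 0 | 0
0 | 0 | 1 | 1
0 | 1 | 0 | 0
0 | 1 | 1 | 1
1 | 0 | 0 | 1
1 | 0 | 1 | 0
1 | 1 | 0 | 0
1 | 1 | 1 | 1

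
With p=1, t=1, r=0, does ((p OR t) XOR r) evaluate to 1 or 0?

Substituting: ((1 OR 1) XOR 0)
= 1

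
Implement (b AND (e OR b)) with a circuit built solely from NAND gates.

((b NAND ((e NAND e) NAND (b NAND b))) NAND (b NAND ((e NAND e) NAND (b NAND b))))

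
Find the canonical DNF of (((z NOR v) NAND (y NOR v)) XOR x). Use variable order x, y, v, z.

(NOT x AND NOT y AND NOT v AND z) OR (NOT x AND NOT y AND v AND NOT z) OR (NOT x AND NOT y AND v AND z) OR (NOT x AND y AND NOT v AND NOT z) OR (NOT x AND y AND NOT v AND z) OR (NOT x AND y AND v AND NOT z) OR (NOT x AND y AND v AND z) OR (x AND NOT y AND NOT v AND NOT z)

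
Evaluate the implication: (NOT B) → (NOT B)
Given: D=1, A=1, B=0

Antecedent (NOT B) = 1; consequent (NOT B) = 1.
1 → 1 = 1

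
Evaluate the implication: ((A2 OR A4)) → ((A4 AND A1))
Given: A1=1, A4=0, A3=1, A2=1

Antecedent ((A2 OR A4)) = 1; consequent ((A4 AND A1)) = 0.
1 → 0 = 0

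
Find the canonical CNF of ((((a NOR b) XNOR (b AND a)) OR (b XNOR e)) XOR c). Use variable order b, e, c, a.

(b OR e OR NOT c OR a) AND (b OR e OR NOT c OR NOT a) AND (b OR NOT e OR c OR a) AND (b OR NOT e OR NOT c OR NOT a) AND (NOT b OR e OR c OR NOT a) AND (NOT b OR e OR NOT c OR a) AND (NOT b OR NOT e OR NOT c OR a) AND (NOT b OR NOT e OR NOT c OR NOT a)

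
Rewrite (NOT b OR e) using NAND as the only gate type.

(((b NAND b) NAND (b NAND b)) NAND (e NAND e))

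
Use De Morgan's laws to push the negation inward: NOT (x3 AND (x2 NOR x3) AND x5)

NOT x3 OR NOT (x2 NOR x3) OR NOT x5
De Morgan's: NOT(AND of terms) = OR of negations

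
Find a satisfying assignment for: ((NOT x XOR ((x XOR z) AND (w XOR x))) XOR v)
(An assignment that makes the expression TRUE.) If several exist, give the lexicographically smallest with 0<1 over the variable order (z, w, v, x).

z=0, w=0, v=0, x=0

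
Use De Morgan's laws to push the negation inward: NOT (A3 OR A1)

NOT A3 AND NOT A1
De Morgan's: NOT(OR of terms) = AND of negations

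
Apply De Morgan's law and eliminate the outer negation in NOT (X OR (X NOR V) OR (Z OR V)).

NOT X AND NOT (X NOR V) AND NOT (Z OR V)
De Morgan's: NOT(OR of terms) = AND of negations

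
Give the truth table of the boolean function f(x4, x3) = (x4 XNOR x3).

x4 | x3 | Output
----------------
0 | 0 | 1
0 | 1 | 0
1 | 0 | 0
1 | 1 | 1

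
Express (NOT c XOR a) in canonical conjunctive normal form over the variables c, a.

(c OR NOT a) AND (NOT c OR a)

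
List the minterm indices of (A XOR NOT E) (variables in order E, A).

Σm(0, 3) = (NOT E AND NOT A) OR (E AND A)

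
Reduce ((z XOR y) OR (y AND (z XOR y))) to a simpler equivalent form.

By absorption (E OR (E AND v) = E):
= (z XOR y)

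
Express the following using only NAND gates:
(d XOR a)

((d NAND (d NAND a)) NAND (a NAND (d NAND a)))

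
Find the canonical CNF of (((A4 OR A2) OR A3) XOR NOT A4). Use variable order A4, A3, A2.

(A4 OR A3 OR NOT A2) AND (A4 OR NOT A3 OR A2) AND (A4 OR NOT A3 OR NOT A2)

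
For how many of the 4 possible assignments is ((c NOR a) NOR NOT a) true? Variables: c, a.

Satisfying assignments: (0,1), (1,1)
Count: 2 out of 4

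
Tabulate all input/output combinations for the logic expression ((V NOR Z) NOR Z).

Z | V | Output
--------------
0 | 0 | 0
0 | 1 | 1
1 | 0 | 0
1 | 1 | 0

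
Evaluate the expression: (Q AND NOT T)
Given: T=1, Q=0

Substituting: (0 AND NOT 1)
= 0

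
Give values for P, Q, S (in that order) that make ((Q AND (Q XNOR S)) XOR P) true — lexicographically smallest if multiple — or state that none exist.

P=0, Q=1, S=1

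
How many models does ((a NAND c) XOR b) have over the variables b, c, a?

Satisfying assignments: (0,0,0), (0,0,1), (0,1,0), (1,1,1)
Count: 4 out of 8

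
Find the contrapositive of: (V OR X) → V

Contrapositive: NOT V → NOT (V OR X)
Note: A statement and its contrapositive are logically equivalent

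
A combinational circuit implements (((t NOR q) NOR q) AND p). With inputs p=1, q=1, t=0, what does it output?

Substituting: (((0 NOR 1) NOR 1) AND 1)
= 0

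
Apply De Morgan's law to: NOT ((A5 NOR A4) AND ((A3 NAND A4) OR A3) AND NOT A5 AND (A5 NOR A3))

NOT (A5 NOR A4) OR NOT ((A3 NAND A4) OR A3) OR A5 OR NOT (A5 NOR A3)
De Morgan's: NOT(AND of terms) = OR of negations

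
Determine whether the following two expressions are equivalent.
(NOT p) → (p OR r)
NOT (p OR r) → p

Yes, Contrapositive is always equivalent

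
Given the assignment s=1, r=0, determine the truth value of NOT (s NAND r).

Substituting: NOT (1 NAND 0)
= 0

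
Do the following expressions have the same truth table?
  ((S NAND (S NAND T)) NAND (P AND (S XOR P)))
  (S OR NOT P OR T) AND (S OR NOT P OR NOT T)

Yes, they are equivalent — the two output columns agree on all 8 assignments:
S | P | T | Expression 1 | Expression 2
---------------------------------------
0 | 0 | 0 | 1 | 1
0 | 0 | 1 | 1 | 1
0 | 1 | 0 | 0 | 0
0 | 1 | 1 | 0 | 0
1 | 0 | 0 | 1 | 1
1 | 0 | 1 | 1 | 1
1 | 1 | 0 | 1 | 1
1 | 1 | 1 | 1 | 1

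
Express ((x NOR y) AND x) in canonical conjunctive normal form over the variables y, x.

(y OR x) AND (y OR NOT x) AND (NOT y OR x) AND (NOT y OR NOT x)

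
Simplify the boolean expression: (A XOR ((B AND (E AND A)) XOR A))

By XOR self-cancellation ((E XOR v) XOR v = E):
= (B AND (E AND A))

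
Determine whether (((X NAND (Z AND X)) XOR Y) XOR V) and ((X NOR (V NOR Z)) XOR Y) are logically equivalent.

No. Counterexample: with Z=0, X=0, Y=0, V=0, Expression 1 = 1 but Expression 2 = 0.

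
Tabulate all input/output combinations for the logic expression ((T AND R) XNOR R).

T | R | Output
--------------
0 | 0 | 1
0 | 1 | 0
1 | 0 | 1
1 | 1 | 1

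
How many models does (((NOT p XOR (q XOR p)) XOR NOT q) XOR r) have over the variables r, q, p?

Satisfying assignments: (1,0,0), (1,0,1), (1,1,0), (1,1,1)
Count: 4 out of 8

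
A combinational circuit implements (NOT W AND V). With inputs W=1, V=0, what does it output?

Substituting: (NOT 1 AND 0)
= 0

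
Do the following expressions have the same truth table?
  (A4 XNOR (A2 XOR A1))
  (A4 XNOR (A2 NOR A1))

No. Counterexample: with A4=0, A2=0, A1=0, Expression 1 = 1 but Expression 2 = 0.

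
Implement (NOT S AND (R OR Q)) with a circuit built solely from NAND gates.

(((S NAND S) NAND ((R NAND R) NAND (Q NAND Q))) NAND ((S NAND S) NAND ((R NAND R) NAND (Q NAND Q))))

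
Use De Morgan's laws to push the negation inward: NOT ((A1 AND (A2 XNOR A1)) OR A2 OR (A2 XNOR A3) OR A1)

NOT (A1 AND (A2 XNOR A1)) AND NOT A2 AND NOT (A2 XNOR A3) AND NOT A1
De Morgan's: NOT(OR of terms) = AND of negations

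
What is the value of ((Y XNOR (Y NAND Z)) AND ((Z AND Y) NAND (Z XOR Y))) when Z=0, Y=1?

Substituting: ((1 XNOR (1 NAND 0)) AND ((0 AND 1) NAND (0 XOR 1)))
= 1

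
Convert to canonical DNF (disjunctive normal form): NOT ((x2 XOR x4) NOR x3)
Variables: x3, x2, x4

(NOT x3 AND NOT x2 AND x4) OR (NOT x3 AND x2 AND NOT x4) OR (x3 AND NOT x2 AND NOT x4) OR (x3 AND NOT x2 AND x4) OR (x3 AND x2 AND NOT x4) OR (x3 AND x2 AND x4)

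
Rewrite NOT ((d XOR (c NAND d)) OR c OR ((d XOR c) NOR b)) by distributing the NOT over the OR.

NOT (d XOR (c NAND d)) AND NOT c AND NOT ((d XOR c) NOR b)
De Morgan's: NOT(OR of terms) = AND of negations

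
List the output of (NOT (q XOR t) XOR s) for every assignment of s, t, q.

s | t | q | Output
------------------
0 | 0 | 0 | 1
0 | 0 | 1 | 0
0 | 1 | 0 | 0
0 | 1 | 1 | 1
1 | 0 | 0 | 0
1 | 0 | 1 | 1
1 | 1 | 0 | 1
1 | 1 | 1 | 0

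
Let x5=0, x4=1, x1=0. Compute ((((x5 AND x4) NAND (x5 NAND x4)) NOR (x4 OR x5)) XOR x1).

Substituting: ((((0 AND 1) NAND (0 NAND 1)) NOR (1 OR 0)) XOR 0)
= 0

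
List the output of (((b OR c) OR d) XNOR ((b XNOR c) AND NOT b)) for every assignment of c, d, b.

c | d | b | Output
------------------
0 | 0 | 0 | 0
0 | 0 | 1 | 0
0 | 1 | 0 | 1
0 | 1 | 1 | 0
1 | 0 | 0 | 0
1 | 0 | 1 | 0
1 | 1 | 0 | 0
1 | 1 | 1 | 0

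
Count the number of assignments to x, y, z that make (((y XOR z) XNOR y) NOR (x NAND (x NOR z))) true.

No assignment satisfies the expression.
Count: 0 out of 8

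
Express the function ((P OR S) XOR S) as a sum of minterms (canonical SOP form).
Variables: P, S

Σm(2) = (P AND NOT S)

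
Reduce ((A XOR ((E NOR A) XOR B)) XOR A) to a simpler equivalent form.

By XOR self-cancellation ((E XOR v) XOR v = E):
= ((E NOR A) XOR B)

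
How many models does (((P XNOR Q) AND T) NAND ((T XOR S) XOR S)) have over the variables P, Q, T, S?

Satisfying assignments: (0,0,0,0), (0,0,0,1), (0,1,0,0), (0,1,0,1), (0,1,1,0), (0,1,1,1), (1,0,0,0), (1,0,0,1), (1,0,1,0), (1,0,1,1), (1,1,0,0), (1,1,0,1)
Count: 12 out of 16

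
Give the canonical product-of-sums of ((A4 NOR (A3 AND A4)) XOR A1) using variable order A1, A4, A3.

ΠM(2, 3, 4, 5) = (A1 OR NOT A4 OR A3) AND (A1 OR NOT A4 OR NOT A3) AND (NOT A1 OR A4 OR A3) AND (NOT A1 OR A4 OR NOT A3)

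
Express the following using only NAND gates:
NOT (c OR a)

(((c NAND c) NAND (a NAND a)) NAND ((c NAND c) NAND (a NAND a)))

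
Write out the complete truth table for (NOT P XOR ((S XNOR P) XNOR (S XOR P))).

P | S | Output
--------------
0 | 0 | 1
0 | 1 | 1
1 | 0 | 0
1 | 1 | 0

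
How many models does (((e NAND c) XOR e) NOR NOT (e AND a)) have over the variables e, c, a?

Satisfying assignments: (1,0,1)
Count: 1 out of 8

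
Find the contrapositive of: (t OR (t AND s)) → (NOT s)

Contrapositive: s → NOT (t OR (t AND s))
Note: A statement and its contrapositive are logically equivalent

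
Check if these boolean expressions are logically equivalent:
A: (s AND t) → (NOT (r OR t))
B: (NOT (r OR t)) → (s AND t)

No, Converse is not equivalent to original (counterexample: s=0, t=0, r=0)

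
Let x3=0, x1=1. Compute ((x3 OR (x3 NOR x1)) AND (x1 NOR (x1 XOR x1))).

Substituting: ((0 OR (0 NOR 1)) AND (1 NOR (1 XOR 1)))
= 0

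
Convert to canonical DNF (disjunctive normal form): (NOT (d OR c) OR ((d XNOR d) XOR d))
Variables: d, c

(NOT d AND NOT c) OR (NOT d AND c)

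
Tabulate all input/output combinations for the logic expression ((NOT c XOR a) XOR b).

a | c | b | Output
------------------
0 | 0 | 0 | 1
0 | 0 | 1 | 0
0 | 1 | 0 | 0
0 | 1 | 1 | 1
1 | 0 | 0 | 0
1 | 0 | 1 | 1
1 | 1 | 0 | 1
1 | 1 | 1 | 0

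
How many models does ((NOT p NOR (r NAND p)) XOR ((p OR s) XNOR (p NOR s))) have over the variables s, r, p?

Satisfying assignments: (0,1,1), (1,1,1)
Count: 2 out of 8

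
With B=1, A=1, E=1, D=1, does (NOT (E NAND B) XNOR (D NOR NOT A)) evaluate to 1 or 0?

Substituting: (NOT (1 NAND 1) XNOR (1 NOR NOT 1))
= 0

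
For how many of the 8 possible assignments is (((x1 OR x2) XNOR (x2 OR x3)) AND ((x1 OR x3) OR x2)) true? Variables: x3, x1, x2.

Satisfying assignments: (0,0,1), (0,1,1), (1,0,1), (1,1,0), (1,1,1)
Count: 5 out of 8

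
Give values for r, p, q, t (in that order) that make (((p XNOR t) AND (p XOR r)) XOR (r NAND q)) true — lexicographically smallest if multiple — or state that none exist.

r=0, p=0, q=0, t=0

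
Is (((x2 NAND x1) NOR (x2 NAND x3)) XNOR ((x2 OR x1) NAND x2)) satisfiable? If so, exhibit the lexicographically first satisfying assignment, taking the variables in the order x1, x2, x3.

x1=0, x2=1, x3=0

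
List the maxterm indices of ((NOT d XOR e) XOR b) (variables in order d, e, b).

ΠM(1, 2, 4, 7) = (d OR e OR NOT b) AND (d OR NOT e OR b) AND (NOT d OR e OR b) AND (NOT d OR NOT e OR NOT b)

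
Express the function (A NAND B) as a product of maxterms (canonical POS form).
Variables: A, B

ΠM(3) = (NOT A OR NOT B)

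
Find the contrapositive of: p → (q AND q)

Contrapositive: NOT (q AND q) → NOT p
Note: A statement and its contrapositive are logically equivalent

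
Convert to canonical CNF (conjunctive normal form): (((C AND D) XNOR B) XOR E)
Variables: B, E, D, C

(B OR E OR NOT D OR NOT C) AND (B OR NOT E OR D OR C) AND (B OR NOT E OR D OR NOT C) AND (B OR NOT E OR NOT D OR C) AND (NOT B OR E OR D OR C) AND (NOT B OR E OR D OR NOT C) AND (NOT B OR E OR NOT D OR C) AND (NOT B OR NOT E OR NOT D OR NOT C)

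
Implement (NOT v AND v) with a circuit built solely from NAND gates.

(((v NAND v) NAND v) NAND ((v NAND v) NAND v))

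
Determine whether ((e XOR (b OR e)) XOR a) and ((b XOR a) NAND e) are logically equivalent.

No. Counterexample: with e=0, a=0, b=0, Expression 1 = 0 but Expression 2 = 1.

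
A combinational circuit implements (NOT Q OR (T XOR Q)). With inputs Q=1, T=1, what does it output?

Substituting: (NOT 1 OR (1 XOR 1))
= 0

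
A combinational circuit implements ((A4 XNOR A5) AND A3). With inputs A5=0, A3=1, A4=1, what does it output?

Substituting: ((1 XNOR 0) AND 1)
= 0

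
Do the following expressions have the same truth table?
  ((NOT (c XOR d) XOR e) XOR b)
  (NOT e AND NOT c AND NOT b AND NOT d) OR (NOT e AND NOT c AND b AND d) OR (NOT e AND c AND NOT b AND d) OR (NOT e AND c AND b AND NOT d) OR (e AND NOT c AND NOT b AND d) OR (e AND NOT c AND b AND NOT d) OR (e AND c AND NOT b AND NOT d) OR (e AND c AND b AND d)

Yes, they are equivalent — the two output columns agree on all 16 assignments:
e | c | b | d | Expression 1 | Expression 2
-------------------------------------------
0 | 0 | 0 | 0 | 1 | 1
0 | 0 | 0 | 1 | 0 | 0
0 | 0 | 1 | 0 | 0 | 0
0 | 0 | 1 | 1 | 1 | 1
0 | 1 | 0 | 0 | 0 | 0
0 | 1 | 0 | 1 | 1 | 1
0 | 1 | 1 | 0 | 1 | 1
0 | 1 | 1 | 1 | 0 | 0
1 | 0 | 0 | 0 | 0 | 0
1 | 0 | 0 | 1 | 1 | 1
1 | 0 | 1 | 0 | 1 | 1
1 | 0 | 1 | 1 | 0 | 0
1 | 1 | 0 | 0 | 1 | 1
1 | 1 | 0 | 1 | 0 | 0
1 | 1 | 1 | 0 | 0 | 0
1 | 1 | 1 | 1 | 1 | 1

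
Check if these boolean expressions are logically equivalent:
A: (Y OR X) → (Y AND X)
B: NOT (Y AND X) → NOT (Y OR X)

Yes, Contrapositive is always equivalent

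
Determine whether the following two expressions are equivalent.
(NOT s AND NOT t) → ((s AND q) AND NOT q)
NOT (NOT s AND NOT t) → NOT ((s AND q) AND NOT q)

No, Inverse is not equivalent to original (counterexample: q=0, s=0, t=0)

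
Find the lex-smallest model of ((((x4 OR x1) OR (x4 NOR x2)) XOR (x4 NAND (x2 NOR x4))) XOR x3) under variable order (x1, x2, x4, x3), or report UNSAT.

x1=0, x2=0, x4=0, x3=1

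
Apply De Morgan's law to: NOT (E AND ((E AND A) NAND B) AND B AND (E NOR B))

NOT E OR NOT ((E AND A) NAND B) OR NOT B OR NOT (E NOR B)
De Morgan's: NOT(AND of terms) = OR of negations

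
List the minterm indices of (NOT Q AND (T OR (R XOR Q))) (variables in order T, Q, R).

Σm(1, 4, 5) = (NOT T AND NOT Q AND R) OR (T AND NOT Q AND NOT R) OR (T AND NOT Q AND R)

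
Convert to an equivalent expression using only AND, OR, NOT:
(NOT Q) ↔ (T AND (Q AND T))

((NOT Q) AND (T AND (Q AND T))) OR (Q AND NOT (T AND (Q AND T)))
(Biconditional = both true or both false)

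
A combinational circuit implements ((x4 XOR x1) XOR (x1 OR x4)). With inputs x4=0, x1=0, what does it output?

Substituting: ((0 XOR 0) XOR (0 OR 0))
= 0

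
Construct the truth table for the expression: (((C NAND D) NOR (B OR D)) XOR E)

D | E | C | B | Output
----------------------
0 | 0 | 0 | 0 | 0
0 | 0 | 0 | 1 | 0
0 | 0 | 1 | 0 | 0
0 | 0 | 1 | 1 | 0
0 | 1 | 0 | 0 | 1
0 | 1 | 0 | 1 | 1
0 | 1 | 1 | 0 | 1
0 | 1 | 1 | 1 | 1
1 | 0 | 0 | 0 | 0
1 | 0 | 0 | 1 | 0
1 | 0 | 1 | 0 | 0
1 | 0 | 1 | 1 | 0
1 | 1 | 0 | 0 | 1
1 | 1 | 0 | 1 | 1
1 | 1 | 1 | 0 | 1
1 | 1 | 1 | 1 | 1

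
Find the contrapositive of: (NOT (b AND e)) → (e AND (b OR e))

Contrapositive: NOT (e AND (b OR e)) → (b AND e)
Note: A statement and its contrapositive are logically equivalent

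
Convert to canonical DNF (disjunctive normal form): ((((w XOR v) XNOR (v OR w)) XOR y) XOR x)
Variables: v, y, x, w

(NOT v AND NOT y AND NOT x AND NOT w) OR (NOT v AND NOT y AND NOT x AND w) OR (NOT v AND y AND x AND NOT w) OR (NOT v AND y AND x AND w) OR (v AND NOT y AND NOT x AND NOT w) OR (v AND NOT y AND x AND w) OR (v AND y AND NOT x AND w) OR (v AND y AND x AND NOT w)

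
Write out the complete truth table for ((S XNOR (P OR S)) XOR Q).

S | Q | P | Output
------------------
0 | 0 | 0 | 1
0 | 0 | 1 | 0
0 | 1 | 0 | 0
0 | 1 | 1 | 1
1 | 0 | 0 | 1
1 | 0 | 1 | 1
1 | 1 | 0 | 0
1 | 1 | 1 | 0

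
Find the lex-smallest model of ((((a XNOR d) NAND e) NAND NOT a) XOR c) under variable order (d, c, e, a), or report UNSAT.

d=0, c=0, e=0, a=1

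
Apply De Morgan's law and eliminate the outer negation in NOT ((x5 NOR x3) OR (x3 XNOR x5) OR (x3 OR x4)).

NOT (x5 NOR x3) AND NOT (x3 XNOR x5) AND NOT (x3 OR x4)
De Morgan's: NOT(OR of terms) = AND of negations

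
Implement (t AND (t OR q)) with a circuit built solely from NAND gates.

((t NAND ((t NAND t) NAND (q NAND q))) NAND (t NAND ((t NAND t) NAND (q NAND q))))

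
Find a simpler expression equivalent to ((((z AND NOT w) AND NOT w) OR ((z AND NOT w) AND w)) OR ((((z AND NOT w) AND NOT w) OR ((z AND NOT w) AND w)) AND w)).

By absorption (E OR (E AND v) = E) then distribution ((E AND v) OR (E AND NOT v) = E):
= (z AND NOT w)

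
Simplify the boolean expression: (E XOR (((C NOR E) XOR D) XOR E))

By XOR self-cancellation ((E XOR v) XOR v = E):
= ((C NOR E) XOR D)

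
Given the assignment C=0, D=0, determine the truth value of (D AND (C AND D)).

Substituting: (0 AND (0 AND 0))
= 0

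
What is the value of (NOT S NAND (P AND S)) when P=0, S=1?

Substituting: (NOT 1 NAND (0 AND 1))
= 1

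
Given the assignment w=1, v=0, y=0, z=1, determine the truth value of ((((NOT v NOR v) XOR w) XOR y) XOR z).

Substituting: ((((NOT 0 NOR 0) XOR 1) XOR 0) XOR 1)
= 0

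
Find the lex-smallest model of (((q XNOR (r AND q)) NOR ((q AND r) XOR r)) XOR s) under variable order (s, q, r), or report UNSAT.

s=0, q=1, r=0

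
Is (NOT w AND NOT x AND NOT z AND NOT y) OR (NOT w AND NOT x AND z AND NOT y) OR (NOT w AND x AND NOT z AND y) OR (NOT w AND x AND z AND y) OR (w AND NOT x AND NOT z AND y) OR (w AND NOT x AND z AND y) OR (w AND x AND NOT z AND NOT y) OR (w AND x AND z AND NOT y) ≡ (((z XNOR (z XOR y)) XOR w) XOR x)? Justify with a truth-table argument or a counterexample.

Yes, they are equivalent — the two output columns agree on all 16 assignments:
w | x | z | y | Expression 1 | Expression 2
-------------------------------------------
0 | 0 | 0 | 0 | 1 | 1
0 | 0 | 0 | 1 | 0 | 0
0 | 0 | 1 | 0 | 1 | 1
0 | 0 | 1 | 1 | 0 | 0
0 | 1 | 0 | 0 | 0 | 0
0 | 1 | 0 | 1 | 1 | 1
0 | 1 | 1 | 0 | 0 | 0
0 | 1 | 1 | 1 | 1 | 1
1 | 0 | 0 | 0 | 0 | 0
1 | 0 | 0 | 1 | 1 | 1
1 | 0 | 1 | 0 | 0 | 0
1 | 0 | 1 | 1 | 1 | 1
1 | 1 | 0 | 0 | 1 | 1
1 | 1 | 0 | 1 | 0 | 0
1 | 1 | 1 | 0 | 1 | 1
1 | 1 | 1 | 1 | 0 | 0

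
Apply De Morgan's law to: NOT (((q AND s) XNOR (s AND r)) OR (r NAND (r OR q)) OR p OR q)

NOT ((q AND s) XNOR (s AND r)) AND NOT (r NAND (r OR q)) AND NOT p AND NOT q
De Morgan's: NOT(OR of terms) = AND of negations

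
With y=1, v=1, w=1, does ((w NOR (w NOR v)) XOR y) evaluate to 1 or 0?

Substituting: ((1 NOR (1 NOR 1)) XOR 1)
= 1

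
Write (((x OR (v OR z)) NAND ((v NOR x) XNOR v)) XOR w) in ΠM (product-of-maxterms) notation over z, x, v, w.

ΠM(1, 3, 4, 7, 9, 11, 12, 15) = (z OR x OR v OR NOT w) AND (z OR x OR NOT v OR NOT w) AND (z OR NOT x OR v OR w) AND (z OR NOT x OR NOT v OR NOT w) AND (NOT z OR x OR v OR NOT w) AND (NOT z OR x OR NOT v OR NOT w) AND (NOT z OR NOT x OR v OR w) AND (NOT z OR NOT x OR NOT v OR NOT w)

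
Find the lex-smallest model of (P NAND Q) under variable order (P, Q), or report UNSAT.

P=0, Q=0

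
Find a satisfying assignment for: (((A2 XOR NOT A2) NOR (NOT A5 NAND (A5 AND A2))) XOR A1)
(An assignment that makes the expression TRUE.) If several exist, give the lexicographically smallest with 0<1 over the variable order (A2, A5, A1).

A2=0, A5=0, A1=1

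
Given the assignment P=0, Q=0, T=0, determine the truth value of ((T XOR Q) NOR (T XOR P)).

Substituting: ((0 XOR 0) NOR (0 XOR 0))
= 1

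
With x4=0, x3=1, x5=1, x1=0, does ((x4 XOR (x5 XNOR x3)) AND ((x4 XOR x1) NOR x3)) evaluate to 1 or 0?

Substituting: ((0 XOR (1 XNOR 1)) AND ((0 XOR 0) NOR 1))
= 0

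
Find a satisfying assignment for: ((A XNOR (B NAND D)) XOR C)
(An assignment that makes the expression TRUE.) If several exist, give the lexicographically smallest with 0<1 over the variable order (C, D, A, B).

C=0, D=0, A=1, B=0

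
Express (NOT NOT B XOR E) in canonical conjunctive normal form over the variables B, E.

(B OR E) AND (NOT B OR NOT E)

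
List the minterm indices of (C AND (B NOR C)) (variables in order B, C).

Σm() = FALSE (no minterms)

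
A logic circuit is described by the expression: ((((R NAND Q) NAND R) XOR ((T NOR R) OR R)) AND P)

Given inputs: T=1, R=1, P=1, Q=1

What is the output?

Substituting: ((((1 NAND 1) NAND 1) XOR ((1 NOR 1) OR 1)) AND 1)
= 0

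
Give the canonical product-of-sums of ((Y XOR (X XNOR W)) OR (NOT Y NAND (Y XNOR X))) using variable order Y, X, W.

ΠM(1) = (Y OR X OR NOT W)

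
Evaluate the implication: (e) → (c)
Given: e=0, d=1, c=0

Antecedent (e) = 0; consequent (c) = 0.
0 → 0 = 1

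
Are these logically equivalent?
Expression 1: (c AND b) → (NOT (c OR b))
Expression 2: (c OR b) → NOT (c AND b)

Yes, Contrapositive is always equivalent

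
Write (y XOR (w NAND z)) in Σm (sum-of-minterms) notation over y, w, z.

Σm(0, 1, 2, 7) = (NOT y AND NOT w AND NOT z) OR (NOT y AND NOT w AND z) OR (NOT y AND w AND NOT z) OR (y AND w AND z)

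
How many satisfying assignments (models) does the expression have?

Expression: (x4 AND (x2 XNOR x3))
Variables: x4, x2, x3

Satisfying assignments: (1,0,0), (1,1,1)
Count: 2 out of 8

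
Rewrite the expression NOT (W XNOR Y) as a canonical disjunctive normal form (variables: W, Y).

(NOT W AND Y) OR (W AND NOT Y)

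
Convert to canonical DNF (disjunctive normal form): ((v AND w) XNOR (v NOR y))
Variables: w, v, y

(NOT w AND NOT v AND y) OR (NOT w AND v AND NOT y) OR (NOT w AND v AND y) OR (w AND NOT v AND y)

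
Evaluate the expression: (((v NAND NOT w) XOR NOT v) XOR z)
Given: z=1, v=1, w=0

Substituting: (((1 NAND NOT 0) XOR NOT 1) XOR 1)
= 1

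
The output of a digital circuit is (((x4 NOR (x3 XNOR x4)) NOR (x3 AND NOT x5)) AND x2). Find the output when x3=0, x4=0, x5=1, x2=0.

Substituting: (((0 NOR (0 XNOR 0)) NOR (0 AND NOT 1)) AND 0)
= 0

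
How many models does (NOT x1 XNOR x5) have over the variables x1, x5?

Satisfying assignments: (0,1), (1,0)
Count: 2 out of 4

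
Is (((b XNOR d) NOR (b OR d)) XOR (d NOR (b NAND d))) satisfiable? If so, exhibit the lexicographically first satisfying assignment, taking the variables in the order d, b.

UNSATISFIABLE - no assignment makes this expression true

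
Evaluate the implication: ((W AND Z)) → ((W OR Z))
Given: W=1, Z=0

Antecedent ((W AND Z)) = 0; consequent ((W OR Z)) = 1.
0 → 1 = 1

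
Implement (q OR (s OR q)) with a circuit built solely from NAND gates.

((q NAND q) NAND (((s NAND s) NAND (q NAND q)) NAND ((s NAND s) NAND (q NAND q))))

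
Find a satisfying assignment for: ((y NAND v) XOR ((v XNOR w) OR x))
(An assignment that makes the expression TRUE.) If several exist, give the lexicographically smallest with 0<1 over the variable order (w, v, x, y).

w=0, v=1, x=0, y=0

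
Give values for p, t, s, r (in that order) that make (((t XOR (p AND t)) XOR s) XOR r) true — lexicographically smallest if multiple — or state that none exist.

p=0, t=0, s=0, r=1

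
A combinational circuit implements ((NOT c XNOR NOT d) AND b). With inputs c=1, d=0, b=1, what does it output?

Substituting: ((NOT 1 XNOR NOT 0) AND 1)
= 0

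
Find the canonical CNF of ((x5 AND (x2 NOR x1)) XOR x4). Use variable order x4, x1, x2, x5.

(x4 OR x1 OR x2 OR x5) AND (x4 OR x1 OR NOT x2 OR x5) AND (x4 OR x1 OR NOT x2 OR NOT x5) AND (x4 OR NOT x1 OR x2 OR x5) AND (x4 OR NOT x1 OR x2 OR NOT x5) AND (x4 OR NOT x1 OR NOT x2 OR x5) AND (x4 OR NOT x1 OR NOT x2 OR NOT x5) AND (NOT x4 OR x1 OR x2 OR NOT x5)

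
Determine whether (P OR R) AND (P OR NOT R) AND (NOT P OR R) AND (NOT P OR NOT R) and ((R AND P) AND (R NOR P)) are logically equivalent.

Yes, they are equivalent — the two output columns agree on all 4 assignments:
P | R | Expression 1 | Expression 2
-----------------------------------
0 | 0 | 0 | 0
0 | 1 | 0 | 0
1 | 0 | 0 | 0
1 | 1 | 0 | 0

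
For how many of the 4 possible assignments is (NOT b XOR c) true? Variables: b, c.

Satisfying assignments: (0,0), (1,1)
Count: 2 out of 4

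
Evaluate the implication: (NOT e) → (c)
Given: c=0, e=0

Antecedent (NOT e) = 1; consequent (c) = 0.
1 → 0 = 0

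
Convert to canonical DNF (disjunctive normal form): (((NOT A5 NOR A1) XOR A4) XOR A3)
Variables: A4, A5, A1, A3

(NOT A4 AND NOT A5 AND NOT A1 AND A3) OR (NOT A4 AND NOT A5 AND A1 AND A3) OR (NOT A4 AND A5 AND NOT A1 AND NOT A3) OR (NOT A4 AND A5 AND A1 AND A3) OR (A4 AND NOT A5 AND NOT A1 AND NOT A3) OR (A4 AND NOT A5 AND A1 AND NOT A3) OR (A4 AND A5 AND NOT A1 AND A3) OR (A4 AND A5 AND A1 AND NOT A3)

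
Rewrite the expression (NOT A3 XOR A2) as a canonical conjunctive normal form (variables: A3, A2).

(A3 OR NOT A2) AND (NOT A3 OR A2)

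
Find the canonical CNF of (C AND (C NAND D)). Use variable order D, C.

(D OR C) AND (NOT D OR C) AND (NOT D OR NOT C)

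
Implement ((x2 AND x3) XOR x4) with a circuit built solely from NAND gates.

((((x2 NAND x3) NAND (x2 NAND x3)) NAND (((x2 NAND x3) NAND (x2 NAND x3)) NAND x4)) NAND (x4 NAND (((x2 NAND x3) NAND (x2 NAND x3)) NAND x4)))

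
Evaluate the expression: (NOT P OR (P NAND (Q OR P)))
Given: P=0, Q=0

Substituting: (NOT 0 OR (0 NAND (0 OR 0)))
= 1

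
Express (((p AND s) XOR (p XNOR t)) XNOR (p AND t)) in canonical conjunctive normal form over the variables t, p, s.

(t OR p OR s) AND (t OR p OR NOT s) AND (t OR NOT p OR NOT s) AND (NOT t OR NOT p OR NOT s)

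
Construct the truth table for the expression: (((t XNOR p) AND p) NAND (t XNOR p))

p | t | Output
--------------
0 | 0 | 1
0 | 1 | 1
1 | 0 | 1
1 | 1 | 0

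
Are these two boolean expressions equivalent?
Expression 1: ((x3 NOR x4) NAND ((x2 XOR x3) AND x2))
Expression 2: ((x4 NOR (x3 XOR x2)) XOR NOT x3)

No. Counterexample: with x2=0, x3=0, x4=0, Expression 1 = 1 but Expression 2 = 0.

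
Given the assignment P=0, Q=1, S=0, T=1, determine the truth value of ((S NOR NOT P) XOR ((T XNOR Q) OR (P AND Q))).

Substituting: ((0 NOR NOT 0) XOR ((1 XNOR 1) OR (0 AND 1)))
= 1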